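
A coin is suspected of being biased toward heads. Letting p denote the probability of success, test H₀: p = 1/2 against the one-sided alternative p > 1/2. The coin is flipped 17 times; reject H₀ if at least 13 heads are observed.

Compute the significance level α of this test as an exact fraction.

α = P(reject H₀ | H₀ true) = P(S ≥ 13 | p = 1/2), with S ~ Binomial(17, 1/2).
P(S ≥ 13) = [C(17,13) + C(17,14) + C(17,15) + C(17,16) + C(17,17)] / 2^17 = (2380 + 680 + 136 + 17 + 1) / 131072 = 3214/131072 = 1607/65536.

1607/65536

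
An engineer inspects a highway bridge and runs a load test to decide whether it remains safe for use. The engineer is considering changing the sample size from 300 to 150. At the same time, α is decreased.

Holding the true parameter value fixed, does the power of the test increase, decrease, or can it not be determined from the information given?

A smaller sample increases the standard error, so the sampling distributions under H₀ and Ha overlap more. A smaller α moves the rejection region further into the tail. With the alternative true, more outcomes now fall outside the rejection region, so failing to reject becomes more likely. Both changes push β in the same direction.
Since power = 1 − β and β increases, power decreases.

It decreases.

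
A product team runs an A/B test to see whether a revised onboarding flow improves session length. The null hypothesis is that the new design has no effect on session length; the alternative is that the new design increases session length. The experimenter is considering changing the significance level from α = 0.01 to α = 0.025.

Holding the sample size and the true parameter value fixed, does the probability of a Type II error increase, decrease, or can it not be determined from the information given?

It decreases.

A larger α widens the rejection region, so when the alternative is true more outcomes lead to rejection — failing to reject becomes less likely.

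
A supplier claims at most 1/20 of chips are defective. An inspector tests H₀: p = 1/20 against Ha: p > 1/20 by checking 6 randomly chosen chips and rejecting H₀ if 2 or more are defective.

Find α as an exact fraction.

α = P(reject H₀ | H₀ true) = P(Y ≥ 2 | p = 1/20), Y ~ Binomial(6, 1/20).
Via the complement, α = 1 − Σ_{j=0}^{1} C(6,j)(1/20)^j(19/20)^{6-j} = 83901/2560000.

83901/2560000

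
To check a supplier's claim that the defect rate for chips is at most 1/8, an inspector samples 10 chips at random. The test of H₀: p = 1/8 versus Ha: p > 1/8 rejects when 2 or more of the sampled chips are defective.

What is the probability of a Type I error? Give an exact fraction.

387730505/1073741824

Under H₀, S ~ Binomial(10, 1/8); the Type I error rate is P(S ≥ 2).
Computing the lower-tail complement: 1 − 686011319/1073741824 = 387730505/1073741824.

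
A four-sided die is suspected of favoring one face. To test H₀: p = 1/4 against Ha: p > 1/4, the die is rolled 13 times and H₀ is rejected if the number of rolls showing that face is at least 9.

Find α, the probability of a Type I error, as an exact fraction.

α = P(reject H₀ | H₀ true) = P(X ≥ 9 | p = 1/4), with X ~ Binomial(13, 1/4).
Adding the binomial terms for j = 9 through 13 with p = 1/4 yields 66379/67108864.

66379/67108864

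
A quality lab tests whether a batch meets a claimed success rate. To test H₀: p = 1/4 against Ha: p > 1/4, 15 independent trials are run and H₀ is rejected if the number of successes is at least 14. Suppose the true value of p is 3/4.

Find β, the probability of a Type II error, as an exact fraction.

493824191/536870912

Under the alternative p = 3/4, X ~ Binomial(15, 3/4); β is the probability the test does not reject, P(X < 14).
Adding the binomial probabilities P(X=0)+…+P(X=13) at p = 3/4 gives 493824191/536870912.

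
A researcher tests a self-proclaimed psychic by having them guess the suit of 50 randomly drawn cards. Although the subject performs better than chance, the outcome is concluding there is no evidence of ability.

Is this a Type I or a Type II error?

The null hypothesis here is that the subject is guessing at random (p = 1/4).
'Concluding there is no evidence of ability' corresponds to failing to reject H₀.
H₀ was not rejected but H₀ is false — a Type II error (false negative).

Type II error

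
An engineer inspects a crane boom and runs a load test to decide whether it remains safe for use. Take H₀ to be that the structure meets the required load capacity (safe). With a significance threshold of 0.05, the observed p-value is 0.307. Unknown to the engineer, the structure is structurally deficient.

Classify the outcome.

Type II error

Since p = 0.307 ≥ α = 0.05, H₀ is not rejected.
H₀ is false (actually the structure is structurally deficient).
Failing to reject a false H₀ is a Type II error.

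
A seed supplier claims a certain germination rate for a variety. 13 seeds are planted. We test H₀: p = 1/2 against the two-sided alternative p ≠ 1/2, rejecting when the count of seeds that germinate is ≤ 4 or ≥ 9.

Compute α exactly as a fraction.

1093/4096

Under H₀, Y ~ Binomial(13, 1/2); α is the probability of landing in either tail, P(Y ≤ 4) + P(Y ≥ 9).
The two tails are symmetric, so α = 2·(1 + 13 + 78 + 286 + 715)/2^13 = 2186/8192 = 1093/4096.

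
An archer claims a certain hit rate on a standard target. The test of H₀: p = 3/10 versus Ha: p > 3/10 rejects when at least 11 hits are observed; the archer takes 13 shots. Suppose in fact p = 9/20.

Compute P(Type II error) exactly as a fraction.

40790448134932573/40960000000000000

β = P(fail to reject H₀ | Ha true) = P(K ≤ 10 | p = 9/20), K ~ Binomial(13, 9/20).
Summing C(13,j)·(9/20)^j·(11/20)^{13-j} for j = 0..10 gives 40790448134932573/40960000000000000.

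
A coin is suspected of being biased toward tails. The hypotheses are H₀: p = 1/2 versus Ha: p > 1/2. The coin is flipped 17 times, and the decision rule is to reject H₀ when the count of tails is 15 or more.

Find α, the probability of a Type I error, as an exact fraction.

The Type I error probability is α = P(Y ≥ 15) computed under H₀, where Y ~ Binomial(17, 1/2).
P(Y ≥ 15) = [C(17,15) + C(17,16) + C(17,17)] / 2^17 = (136 + 17 + 1) / 131072 = 154/131072 = 77/65536.

77/65536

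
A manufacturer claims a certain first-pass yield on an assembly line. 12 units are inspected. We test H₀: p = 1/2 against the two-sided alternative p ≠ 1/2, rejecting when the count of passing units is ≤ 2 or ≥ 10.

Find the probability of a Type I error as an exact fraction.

α = P(X ≤ 2 or X ≥ 10 | p = 1/2), X ~ Binomial(12, 1/2).
Each tail has probability (1 + 12 + 66)/4096; doubling gives α = 158/4096 = 79/2048.

79/2048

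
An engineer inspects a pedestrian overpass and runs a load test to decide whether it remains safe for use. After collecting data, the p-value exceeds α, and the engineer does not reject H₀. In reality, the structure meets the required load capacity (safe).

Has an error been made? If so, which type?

The conventional null hypothesis here is that the structure meets the required load capacity (safe).
The test retained a true H₀ — the decision matches the true state.

No error (correct decision).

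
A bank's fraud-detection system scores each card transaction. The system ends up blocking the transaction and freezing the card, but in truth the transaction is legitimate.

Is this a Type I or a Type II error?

Type I error

The null hypothesis here is that the transaction is legitimate.
'Blocking the transaction and freezing the card' corresponds to rejecting H₀.
H₀ was rejected but H₀ is true — a Type I error (false positive).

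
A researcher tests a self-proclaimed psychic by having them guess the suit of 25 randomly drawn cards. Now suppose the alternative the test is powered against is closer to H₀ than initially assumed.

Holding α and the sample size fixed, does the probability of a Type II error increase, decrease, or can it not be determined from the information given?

When the true parameter is near the null value, the test has a harder time distinguishing Ha from H₀.

It increases.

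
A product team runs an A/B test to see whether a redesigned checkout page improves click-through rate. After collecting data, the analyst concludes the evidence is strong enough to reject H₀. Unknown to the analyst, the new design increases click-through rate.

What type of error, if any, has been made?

The conventional null hypothesis here is that the new design has no effect on click-through rate.
The test rejected a false H₀ — the decision matches the true state.

Neither — the decision is correct.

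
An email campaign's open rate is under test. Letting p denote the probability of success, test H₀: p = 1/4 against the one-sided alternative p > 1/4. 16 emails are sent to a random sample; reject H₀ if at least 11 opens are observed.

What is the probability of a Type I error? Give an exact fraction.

1225093/4294967296

Under H₀, S ~ Binomial(16, 1/4), and α = P(S ≥ 11).
Adding the binomial terms for j = 11 through 16 with p = 1/4 yields 1225093/4294967296.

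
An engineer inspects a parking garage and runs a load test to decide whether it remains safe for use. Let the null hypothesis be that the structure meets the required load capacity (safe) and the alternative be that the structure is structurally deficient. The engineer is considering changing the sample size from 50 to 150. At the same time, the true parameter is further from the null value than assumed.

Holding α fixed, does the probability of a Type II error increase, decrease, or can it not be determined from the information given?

It decreases.

Increasing n separates the H₀ and Ha sampling distributions, so under Ha fewer outcomes land in the acceptance region. A larger true effect moves the Ha sampling distribution further from the H₀ critical value, making rejection more likely when Ha is true. Both changes push β in the same direction.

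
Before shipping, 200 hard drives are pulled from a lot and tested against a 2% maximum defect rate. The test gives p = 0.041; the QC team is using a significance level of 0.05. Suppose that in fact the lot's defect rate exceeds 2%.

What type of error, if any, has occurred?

The conventional null hypothesis is that the lot's defect rate is 2% (within specification).
Since p = 0.041 < α = 0.05, H₀ is rejected.
H₀ is false (actually the lot's defect rate exceeds 2%).
The decision matches the true state — no error.

Neither — the decision is correct.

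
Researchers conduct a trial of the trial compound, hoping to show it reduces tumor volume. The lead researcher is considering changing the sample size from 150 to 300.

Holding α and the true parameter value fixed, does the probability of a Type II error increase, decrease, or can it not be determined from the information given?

It decreases.

A larger sample reduces the standard error, pulling the sampling distribution under Ha further from the non-rejection region.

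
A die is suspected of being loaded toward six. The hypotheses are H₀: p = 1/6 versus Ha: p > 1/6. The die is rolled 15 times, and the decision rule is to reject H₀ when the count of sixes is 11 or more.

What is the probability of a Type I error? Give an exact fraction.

α = P(reject H₀ | H₀ true) = P(S ≥ 11 | p = 1/6), with S ~ Binomial(15, 1/6).
Adding the binomial terms for j = 11 through 15 with p = 1/6 yields 912701/470184984576.

912701/470184984576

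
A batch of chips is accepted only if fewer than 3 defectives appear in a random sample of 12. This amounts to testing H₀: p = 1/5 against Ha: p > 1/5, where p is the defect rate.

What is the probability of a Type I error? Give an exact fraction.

21565149/48828125

The significance level is the probability, assuming p = 1/5, of seeing 3 or more defectives in 12 draws.
α = 1 − P(K ≤ 2) = 1 − 27262976/48828125 = 21565149/48828125.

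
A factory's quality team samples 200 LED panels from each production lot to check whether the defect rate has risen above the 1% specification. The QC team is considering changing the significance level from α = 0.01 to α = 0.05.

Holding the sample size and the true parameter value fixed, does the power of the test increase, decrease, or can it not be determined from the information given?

It increases.

Relaxing α lowers the evidence threshold; under Ha, outcomes that previously fell short now trigger rejection.
Since power = 1 − β and β decreases, power increases.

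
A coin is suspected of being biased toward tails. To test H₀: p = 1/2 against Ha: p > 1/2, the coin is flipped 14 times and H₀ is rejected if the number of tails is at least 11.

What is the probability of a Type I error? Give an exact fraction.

235/8192

The Type I error probability is α = P(Y ≥ 11) computed under H₀, where Y ~ Binomial(14, 1/2).
That's C(14,11) + C(14,12) + C(14,13) + C(14,14) over 2^14, i.e. (364 + 91 + 14 + 1)/16384 = 470/16384 = 235/8192.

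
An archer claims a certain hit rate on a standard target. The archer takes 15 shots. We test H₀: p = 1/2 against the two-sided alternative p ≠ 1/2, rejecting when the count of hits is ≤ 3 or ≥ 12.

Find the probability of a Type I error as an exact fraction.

9/256

α = P(Y ≤ 3 or Y ≥ 12 | p = 1/2), Y ~ Binomial(15, 1/2).
The two tails are symmetric, so α = 2·(1 + 15 + 105 + 455)/2^15 = 1152/32768 = 9/256.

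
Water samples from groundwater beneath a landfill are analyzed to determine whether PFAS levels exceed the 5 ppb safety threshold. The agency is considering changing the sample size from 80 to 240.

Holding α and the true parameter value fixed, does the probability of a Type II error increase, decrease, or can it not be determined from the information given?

It decreases.

More data shrinks sampling variability; the test statistic under Ha concentrates further from the null value, making rejection more likely.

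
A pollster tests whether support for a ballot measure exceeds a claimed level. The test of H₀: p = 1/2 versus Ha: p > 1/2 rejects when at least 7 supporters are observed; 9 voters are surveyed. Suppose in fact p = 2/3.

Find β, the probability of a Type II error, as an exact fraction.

12259/19683

Under the alternative p = 2/3, K ~ Binomial(9, 2/3); β is the probability the test does not reject, P(K < 7).
Summing C(9,j)·(2/3)^j·(1/3)^{9-j} for j = 0..6 gives 12259/19683.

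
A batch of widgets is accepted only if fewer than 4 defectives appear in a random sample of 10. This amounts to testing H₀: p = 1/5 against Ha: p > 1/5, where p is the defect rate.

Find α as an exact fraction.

1180409/9765625

The significance level is the probability, assuming p = 1/5, of seeing 4 or more defectives in 10 draws.
Computing the lower-tail complement: 1 − 8585216/9765625 = 1180409/9765625.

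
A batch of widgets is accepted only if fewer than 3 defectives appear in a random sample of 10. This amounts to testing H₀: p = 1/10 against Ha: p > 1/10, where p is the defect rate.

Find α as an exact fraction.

The significance level is the probability, assuming p = 1/10, of seeing 3 or more defectives in 10 draws.
α = 1 − P(S ≤ 2) = 1 − 1162261467/1250000000 = 87738533/1250000000.

87738533/1250000000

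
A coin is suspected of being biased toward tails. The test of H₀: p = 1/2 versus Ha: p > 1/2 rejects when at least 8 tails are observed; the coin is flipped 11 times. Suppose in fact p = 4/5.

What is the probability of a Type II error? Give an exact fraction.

12589/78125

Under the alternative p = 4/5, K ~ Binomial(11, 4/5); β is the probability the test does not reject, P(K < 8).
Equivalently, β = 1 − P(K ≥ 8) = 12589/78125.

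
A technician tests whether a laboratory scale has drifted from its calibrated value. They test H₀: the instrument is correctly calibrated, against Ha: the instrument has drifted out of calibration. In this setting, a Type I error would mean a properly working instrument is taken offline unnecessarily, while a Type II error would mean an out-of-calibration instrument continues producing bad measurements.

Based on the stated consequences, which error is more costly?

The Type II consequence (an out-of-calibration instrument continues producing bad measurements) is more severe than the Type I consequence (a properly working instrument is taken offline unnecessarily).

Type II error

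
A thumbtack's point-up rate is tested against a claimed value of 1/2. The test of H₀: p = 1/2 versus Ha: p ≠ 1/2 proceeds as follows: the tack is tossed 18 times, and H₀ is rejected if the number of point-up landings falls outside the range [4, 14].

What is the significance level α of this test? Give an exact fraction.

247/32768

α = P(Y ≤ 3 or Y ≥ 15 | p = 1/2), Y ~ Binomial(18, 1/2).
By symmetry, α = 2·P(Y ≤ 3) = 2·(1 + 18 + 153 + 816)/262144 = 1976/262144 = 247/32768.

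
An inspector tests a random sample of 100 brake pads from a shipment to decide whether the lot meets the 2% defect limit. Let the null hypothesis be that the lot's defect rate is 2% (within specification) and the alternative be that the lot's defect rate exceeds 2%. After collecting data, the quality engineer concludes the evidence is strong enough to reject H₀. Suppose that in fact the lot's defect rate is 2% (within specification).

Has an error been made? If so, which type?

Type I error

H₀ was rejected, but H₀ is actually true.
Rejecting a true null hypothesis is a Type I error (false positive).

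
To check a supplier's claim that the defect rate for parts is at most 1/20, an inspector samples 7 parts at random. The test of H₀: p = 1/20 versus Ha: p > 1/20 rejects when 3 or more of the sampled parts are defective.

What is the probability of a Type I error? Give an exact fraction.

961803/256000000

α = P(reject H₀ | H₀ true) = P(Y ≥ 3 | p = 1/20), Y ~ Binomial(7, 1/20).
Computing the lower-tail complement: 1 − 255038197/256000000 = 961803/256000000.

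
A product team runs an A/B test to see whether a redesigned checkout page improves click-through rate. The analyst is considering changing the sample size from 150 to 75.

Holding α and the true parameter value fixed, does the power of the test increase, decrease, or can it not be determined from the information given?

A smaller sample increases the standard error, so the sampling distributions under H₀ and Ha overlap more.
Since power = 1 − β and β increases, power decreases.

It decreases.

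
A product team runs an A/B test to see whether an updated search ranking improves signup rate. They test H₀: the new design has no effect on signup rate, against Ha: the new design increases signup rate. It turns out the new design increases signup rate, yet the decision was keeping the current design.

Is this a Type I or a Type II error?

Type II error

'Keeping the current design' corresponds to failing to reject H₀.
H₀ was not rejected but H₀ is false — a Type II error (false negative).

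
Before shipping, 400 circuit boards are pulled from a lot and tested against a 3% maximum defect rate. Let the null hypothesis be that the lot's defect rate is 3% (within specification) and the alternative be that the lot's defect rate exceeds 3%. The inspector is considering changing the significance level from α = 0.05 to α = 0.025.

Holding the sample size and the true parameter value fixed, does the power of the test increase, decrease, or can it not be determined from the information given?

Lowering α raises the bar for rejection; under Ha, the test now fails to reject on outcomes it previously would have rejected.
Since power = 1 − β and β increases, power decreases.

It decreases.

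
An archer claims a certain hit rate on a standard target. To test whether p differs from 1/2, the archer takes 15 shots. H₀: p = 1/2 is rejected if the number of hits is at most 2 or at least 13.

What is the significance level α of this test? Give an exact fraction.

121/16384

α = P(Y ≤ 2 or Y ≥ 13 | p = 1/2), Y ~ Binomial(15, 1/2).
By symmetry, α = 2·P(Y ≤ 2) = 2·(1 + 15 + 105)/32768 = 242/32768 = 121/16384.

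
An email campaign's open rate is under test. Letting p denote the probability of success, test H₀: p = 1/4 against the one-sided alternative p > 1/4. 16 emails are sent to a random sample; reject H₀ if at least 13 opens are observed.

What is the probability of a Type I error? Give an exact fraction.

16249/4294967296

Under H₀, X ~ Binomial(16, 1/4), and α = P(X ≥ 13).
P(X ≥ 13) = Σ_{j=13}^{16} C(16,j)·(1/4)^j·(3/4)^{16-j} = 16249/4294967296.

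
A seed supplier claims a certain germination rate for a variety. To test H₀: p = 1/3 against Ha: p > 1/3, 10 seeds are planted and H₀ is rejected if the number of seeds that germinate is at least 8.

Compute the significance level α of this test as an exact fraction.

The Type I error probability is α = P(S ≥ 8) computed under H₀, where S ~ Binomial(10, 1/3).
P(S ≥ 8) = Σ_{j=8}^{10} C(10,j)·(1/3)^j·(2/3)^{10-j} = 67/19683.

67/19683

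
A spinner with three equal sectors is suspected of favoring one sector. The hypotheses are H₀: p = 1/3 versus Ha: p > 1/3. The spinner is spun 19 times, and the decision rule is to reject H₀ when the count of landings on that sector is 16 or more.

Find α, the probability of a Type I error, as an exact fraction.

2825/387420489

The Type I error probability is α = P(K ≥ 16) computed under H₀, where K ~ Binomial(19, 1/3).
Adding the binomial terms for j = 16 through 19 with p = 1/3 yields 2825/387420489.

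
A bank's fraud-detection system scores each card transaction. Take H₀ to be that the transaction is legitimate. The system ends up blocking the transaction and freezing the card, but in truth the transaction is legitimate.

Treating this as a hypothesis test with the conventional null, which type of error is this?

Type I error

'Blocking the transaction and freezing the card' corresponds to rejecting H₀.
H₀ was rejected but H₀ is true — a Type I error (false positive).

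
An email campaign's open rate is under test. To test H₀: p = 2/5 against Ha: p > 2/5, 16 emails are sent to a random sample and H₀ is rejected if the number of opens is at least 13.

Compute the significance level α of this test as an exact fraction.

28639232/30517578125

α = P(reject H₀ | H₀ true) = P(S ≥ 13 | p = 2/5), with S ~ Binomial(16, 2/5).
Summing C(16,j)(2/5)^j(3/5)^{16−j} for j = 13,…,16 gives 28639232/30517578125.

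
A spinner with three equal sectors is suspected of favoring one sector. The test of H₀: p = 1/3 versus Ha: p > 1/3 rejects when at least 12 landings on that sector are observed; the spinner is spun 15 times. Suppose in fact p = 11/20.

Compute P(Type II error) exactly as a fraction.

7844484964274060391/8192000000000000000

A Type II error is failing to reject when Ha holds: with p = 11/20, β = P(S ≤ 11).
Adding the binomial probabilities P(S=0)+…+P(S=11) at p = 11/20 gives 7844484964274060391/8192000000000000000.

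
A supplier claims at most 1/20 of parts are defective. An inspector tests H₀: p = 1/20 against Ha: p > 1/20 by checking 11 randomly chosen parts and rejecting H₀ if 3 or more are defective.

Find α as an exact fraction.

Under H₀, S ~ Binomial(11, 1/20); the Type I error rate is P(S ≥ 3).
Computing the lower-tail complement: 1 − 322687697779/327680000000 = 4992302221/327680000000.

4992302221/327680000000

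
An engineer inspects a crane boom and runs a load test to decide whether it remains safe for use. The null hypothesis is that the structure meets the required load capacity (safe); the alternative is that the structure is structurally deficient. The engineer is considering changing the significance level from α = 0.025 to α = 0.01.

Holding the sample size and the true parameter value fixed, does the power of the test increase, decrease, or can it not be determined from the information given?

Lowering α raises the bar for rejection; under Ha, the test now fails to reject on outcomes it previously would have rejected.
Since power = 1 − β and β increases, power decreases.

It decreases.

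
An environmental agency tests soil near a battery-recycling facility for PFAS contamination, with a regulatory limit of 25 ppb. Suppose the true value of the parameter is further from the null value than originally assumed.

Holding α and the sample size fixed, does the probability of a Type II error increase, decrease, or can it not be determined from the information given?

The further the true parameter sits from the null value, the more of the Ha sampling distribution falls in the rejection region.

It decreases.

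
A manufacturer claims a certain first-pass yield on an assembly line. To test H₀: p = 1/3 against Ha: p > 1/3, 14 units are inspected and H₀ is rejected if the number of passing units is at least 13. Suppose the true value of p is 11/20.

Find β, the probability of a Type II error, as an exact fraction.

1633670388436281453/1638400000000000000

β = P(fail to reject H₀ | Ha true) = P(S ≤ 12 | p = 11/20), S ~ Binomial(14, 11/20).
Equivalently, β = 1 − P(S ≥ 13) = 1633670388436281453/1638400000000000000.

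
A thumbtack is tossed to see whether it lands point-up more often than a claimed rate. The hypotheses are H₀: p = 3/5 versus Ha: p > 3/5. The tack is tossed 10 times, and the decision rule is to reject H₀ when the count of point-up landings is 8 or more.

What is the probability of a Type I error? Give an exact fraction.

Under H₀, X ~ Binomial(10, 3/5), and α = P(X ≥ 8).
Adding the binomial terms for j = 8 through 10 with p = 3/5 yields 1633689/9765625.

1633689/9765625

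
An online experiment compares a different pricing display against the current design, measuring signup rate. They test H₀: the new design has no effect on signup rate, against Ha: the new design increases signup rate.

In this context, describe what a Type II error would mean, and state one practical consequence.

A Type II error would mean concluding that the new design has no effect on signup rate (or at least failing to establish that the new design increases signup rate) when in fact the new design increases signup rate. Consequence: a genuinely better design is discarded.

A Type II error is failing to reject H₀ when H₀ is false.
Here that means keeping the current design when actually the new design increases signup rate.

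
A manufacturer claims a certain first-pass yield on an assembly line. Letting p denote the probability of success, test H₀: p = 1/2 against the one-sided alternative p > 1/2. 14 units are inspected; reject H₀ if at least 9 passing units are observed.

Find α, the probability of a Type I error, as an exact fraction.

3473/16384

Under H₀, X ~ Binomial(14, 1/2), and α = P(X ≥ 9).
That's C(14,9) + C(14,10) + C(14,11) + C(14,12) + C(14,13) + C(14,14) over 2^14, i.e. (2002 + 1001 + 364 + 91 + 14 + 1)/16384 = 3473/16384.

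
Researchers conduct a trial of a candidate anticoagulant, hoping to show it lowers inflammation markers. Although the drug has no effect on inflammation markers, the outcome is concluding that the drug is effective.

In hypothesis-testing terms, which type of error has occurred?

The null hypothesis here is that the drug has no effect on inflammation markers.
'Concluding that the drug is effective' corresponds to rejecting H₀.
H₀ was rejected but H₀ is true — a Type I error (false positive).

Type I error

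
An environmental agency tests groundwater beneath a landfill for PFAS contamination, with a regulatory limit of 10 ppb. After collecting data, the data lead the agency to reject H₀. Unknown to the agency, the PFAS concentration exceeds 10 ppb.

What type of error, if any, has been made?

The conventional null hypothesis here is that the PFAS concentration is at or below 10 ppb (safe).
The test rejected a false H₀ — the decision matches the true state.

No error (correct decision).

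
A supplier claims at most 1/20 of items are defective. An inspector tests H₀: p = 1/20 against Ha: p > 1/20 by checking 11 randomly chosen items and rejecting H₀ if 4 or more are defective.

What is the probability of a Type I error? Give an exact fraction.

Under H₀, S ~ Binomial(11, 1/20); the Type I error rate is P(S ≥ 4).
Computing the lower-tail complement: 1 − 5112052475341/5120000000000 = 7947524659/5120000000000.

7947524659/5120000000000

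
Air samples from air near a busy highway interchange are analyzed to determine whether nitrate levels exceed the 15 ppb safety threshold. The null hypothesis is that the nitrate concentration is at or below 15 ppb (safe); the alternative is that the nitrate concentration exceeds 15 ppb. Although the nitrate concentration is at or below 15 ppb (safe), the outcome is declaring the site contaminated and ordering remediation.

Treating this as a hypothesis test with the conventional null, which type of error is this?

Type I error

'Declaring the site contaminated and ordering remediation' corresponds to rejecting H₀.
H₀ was rejected but H₀ is true — a Type I error (false positive).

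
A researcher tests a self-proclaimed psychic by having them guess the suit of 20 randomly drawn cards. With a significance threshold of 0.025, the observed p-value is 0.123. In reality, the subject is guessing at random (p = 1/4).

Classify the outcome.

No error — this is a correct decision.

The conventional null hypothesis is that the subject is guessing at random (p = 1/4).
Since p = 0.123 ≥ α = 0.025, H₀ is not rejected.
H₀ is true (actually the subject is guessing at random (p = 1/4)).
The decision matches the true state — no error.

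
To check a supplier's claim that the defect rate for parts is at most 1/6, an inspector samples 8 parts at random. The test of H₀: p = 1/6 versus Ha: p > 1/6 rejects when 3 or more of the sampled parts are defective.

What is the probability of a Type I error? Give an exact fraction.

75497/559872

α = P(reject H₀ | H₀ true) = P(X ≥ 3 | p = 1/6), X ~ Binomial(8, 1/6).
Via the complement, α = 1 − Σ_{j=0}^{2} C(8,j)(1/6)^j(5/6)^{8-j} = 75497/559872.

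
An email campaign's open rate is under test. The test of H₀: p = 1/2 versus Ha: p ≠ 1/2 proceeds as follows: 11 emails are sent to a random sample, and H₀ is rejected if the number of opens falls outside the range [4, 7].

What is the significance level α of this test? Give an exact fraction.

α = P(S ≤ 3 or S ≥ 8 | p = 1/2), S ~ Binomial(11, 1/2).
The two tails are symmetric, so α = 2·(1 + 11 + 55 + 165)/2^11 = 464/2048 = 29/128.

29/128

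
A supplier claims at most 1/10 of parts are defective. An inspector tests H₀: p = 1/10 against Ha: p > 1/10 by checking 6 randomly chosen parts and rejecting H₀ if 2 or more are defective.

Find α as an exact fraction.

Under H₀, Y ~ Binomial(6, 1/10); the Type I error rate is P(Y ≥ 2).
Computing the lower-tail complement: 1 − 177147/200000 = 22853/200000.

22853/200000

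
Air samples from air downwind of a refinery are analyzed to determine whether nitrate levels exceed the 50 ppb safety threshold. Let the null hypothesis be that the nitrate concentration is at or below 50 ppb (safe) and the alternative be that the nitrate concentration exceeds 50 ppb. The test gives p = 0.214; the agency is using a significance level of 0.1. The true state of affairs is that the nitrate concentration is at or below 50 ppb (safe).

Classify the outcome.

Since p = 0.214 ≥ α = 0.1, H₀ is not rejected.
H₀ is true (actually the nitrate concentration is at or below 50 ppb (safe)).
The decision matches the true state — no error.

No error (correct decision).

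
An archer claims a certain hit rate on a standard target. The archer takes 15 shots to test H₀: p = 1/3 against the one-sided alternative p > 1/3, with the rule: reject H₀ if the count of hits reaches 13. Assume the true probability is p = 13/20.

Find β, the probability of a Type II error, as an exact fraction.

30745097163070342213/32768000000000000000

β = P(fail to reject H₀ | Ha true) = P(S ≤ 12 | p = 13/20), S ~ Binomial(15, 13/20).
Adding the binomial probabilities P(S=0)+…+P(S=12) at p = 13/20 gives 30745097163070342213/32768000000000000000.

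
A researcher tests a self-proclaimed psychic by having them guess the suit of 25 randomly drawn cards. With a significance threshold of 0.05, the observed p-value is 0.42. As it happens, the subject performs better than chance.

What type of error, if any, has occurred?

Type II error

The conventional null hypothesis is that the subject is guessing at random (p = 1/4).
Since p = 0.42 ≥ α = 0.05, H₀ is not rejected.
H₀ is false (actually the subject performs better than chance).
Failing to reject a false H₀ is a Type II error.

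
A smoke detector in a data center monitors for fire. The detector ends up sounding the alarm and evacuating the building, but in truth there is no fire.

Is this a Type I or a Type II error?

Type I error

The null hypothesis here is that there is no fire.
'Sounding the alarm and evacuating the building' corresponds to rejecting H₀.
H₀ was rejected but H₀ is true — a Type I error (false positive).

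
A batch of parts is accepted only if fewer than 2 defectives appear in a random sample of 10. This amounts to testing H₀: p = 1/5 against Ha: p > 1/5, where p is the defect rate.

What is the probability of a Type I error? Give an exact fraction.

6095609/9765625

Under H₀, K ~ Binomial(10, 1/5); the Type I error rate is P(K ≥ 2).
Computing the lower-tail complement: 1 − 3670016/9765625 = 6095609/9765625.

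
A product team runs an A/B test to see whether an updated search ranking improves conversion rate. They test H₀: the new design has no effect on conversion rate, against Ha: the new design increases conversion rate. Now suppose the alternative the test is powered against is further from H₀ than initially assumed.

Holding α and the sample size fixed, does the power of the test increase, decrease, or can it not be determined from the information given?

It increases.

A larger true effect moves the Ha sampling distribution further from the H₀ critical value, making rejection more likely when Ha is true.
Since power = 1 − β and β decreases, power increases.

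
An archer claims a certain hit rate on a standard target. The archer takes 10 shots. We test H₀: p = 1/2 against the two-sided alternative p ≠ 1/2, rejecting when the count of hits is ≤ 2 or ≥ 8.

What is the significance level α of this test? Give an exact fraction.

7/64

Under H₀, Y ~ Binomial(10, 1/2); α is the probability of landing in either tail, P(Y ≤ 2) + P(Y ≥ 8).
Each tail has probability (1 + 10 + 45)/1024; doubling gives α = 112/1024 = 7/64.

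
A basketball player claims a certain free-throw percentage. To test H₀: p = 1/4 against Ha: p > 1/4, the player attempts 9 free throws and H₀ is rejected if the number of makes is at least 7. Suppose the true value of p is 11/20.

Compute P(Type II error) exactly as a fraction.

Under the alternative p = 11/20, Y ~ Binomial(9, 11/20); β is the probability the test does not reject, P(Y < 7).
Summing C(9,j)·(11/20)^j·(9/20)^{9-j} for j = 0..6 gives 54431799039/64000000000.

54431799039/64000000000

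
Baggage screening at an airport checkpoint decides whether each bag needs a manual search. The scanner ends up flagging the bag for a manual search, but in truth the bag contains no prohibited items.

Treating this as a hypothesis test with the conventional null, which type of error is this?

Type I error

The null hypothesis here is that the bag contains no prohibited items.
'Flagging the bag for a manual search' corresponds to rejecting H₀.
H₀ was rejected but H₀ is true — a Type I error (false positive).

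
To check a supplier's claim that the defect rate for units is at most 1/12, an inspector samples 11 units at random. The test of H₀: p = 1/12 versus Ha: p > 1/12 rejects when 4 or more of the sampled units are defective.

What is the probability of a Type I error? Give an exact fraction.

305362129/30958682112

Under H₀, S ~ Binomial(11, 1/12); the Type I error rate is P(S ≥ 4).
Computing the lower-tail complement: 1 − 30653319983/30958682112 = 305362129/30958682112.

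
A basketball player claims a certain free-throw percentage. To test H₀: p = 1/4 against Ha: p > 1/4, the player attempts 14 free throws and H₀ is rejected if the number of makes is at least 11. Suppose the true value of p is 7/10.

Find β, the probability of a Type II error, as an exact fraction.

Under the alternative p = 7/10, K ~ Binomial(14, 7/10); β is the probability the test does not reject, P(K < 11).
Adding the binomial probabilities P(K=0)+…+P(K=10) at p = 7/10 gives 32241628521117/50000000000000.

32241628521117/50000000000000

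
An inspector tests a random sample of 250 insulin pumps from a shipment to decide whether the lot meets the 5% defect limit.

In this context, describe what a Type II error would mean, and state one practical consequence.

With the conventional null hypothesis that the lot's defect rate is 5% (within specification):
A Type II error is failing to reject H₀ when H₀ is false.
Here that means accepting the lot and shipping it when actually the lot's defect rate exceeds 5%.

A Type II error would mean concluding that the lot's defect rate is 5% (within specification) (or at least failing to establish that the lot's defect rate exceeds 5%) when in fact the lot's defect rate exceeds 5%. Consequence: a defective lot is shipped to customers.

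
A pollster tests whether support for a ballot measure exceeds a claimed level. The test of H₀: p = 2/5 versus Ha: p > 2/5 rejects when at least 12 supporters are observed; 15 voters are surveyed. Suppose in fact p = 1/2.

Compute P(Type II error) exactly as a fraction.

β = P(fail to reject H₀ | Ha true) = P(X ≤ 11 | p = 1/2), X ~ Binomial(15, 1/2).
Adding the binomial probabilities P(X=0)+…+P(X=11) at p = 1/2 gives 503/512.

503/512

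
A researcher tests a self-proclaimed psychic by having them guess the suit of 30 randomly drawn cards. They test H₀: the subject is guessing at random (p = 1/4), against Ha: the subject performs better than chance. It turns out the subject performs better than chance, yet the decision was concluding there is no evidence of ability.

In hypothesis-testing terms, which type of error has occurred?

Type II error

'Concluding there is no evidence of ability' corresponds to failing to reject H₀.
H₀ was not rejected but H₀ is false — a Type II error (false negative).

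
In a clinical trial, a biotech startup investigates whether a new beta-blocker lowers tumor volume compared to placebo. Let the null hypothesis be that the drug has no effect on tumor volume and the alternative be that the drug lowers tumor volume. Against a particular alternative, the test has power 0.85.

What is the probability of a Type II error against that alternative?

0.15

Power = 1 − β, so β = 1 − 0.85 = 0.15.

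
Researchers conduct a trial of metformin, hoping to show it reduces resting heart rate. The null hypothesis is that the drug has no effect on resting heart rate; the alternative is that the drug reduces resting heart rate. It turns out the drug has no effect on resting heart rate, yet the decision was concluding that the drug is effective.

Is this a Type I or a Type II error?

Type I error

'Concluding that the drug is effective' corresponds to rejecting H₀.
H₀ was rejected but H₀ is true — a Type I error (false positive).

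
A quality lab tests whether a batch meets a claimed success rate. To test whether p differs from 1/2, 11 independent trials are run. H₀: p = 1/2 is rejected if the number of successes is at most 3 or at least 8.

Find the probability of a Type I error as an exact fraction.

29/128

α = P(S ≤ 3 or S ≥ 8 | p = 1/2), S ~ Binomial(11, 1/2).
The two tails are symmetric, so α = 2·(1 + 11 + 55 + 165)/2^11 = 464/2048 = 29/128.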